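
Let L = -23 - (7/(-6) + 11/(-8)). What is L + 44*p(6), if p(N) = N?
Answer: 5845/24 ≈ 243.54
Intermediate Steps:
L = -491/24 (L = -23 - (7*(-1/6) + 11*(-1/8)) = -23 - (-7/6 - 11/8) = -23 - 1*(-61/24) = -23 + 61/24 = -491/24 ≈ -20.458)
L + 44*p(6) = -491/24 + 44*6 = -491/24 + 264 = 5845/24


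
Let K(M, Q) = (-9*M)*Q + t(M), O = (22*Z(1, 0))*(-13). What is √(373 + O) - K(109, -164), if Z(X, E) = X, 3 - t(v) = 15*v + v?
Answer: -159143 + √87 ≈ -1.5913e+5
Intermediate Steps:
t(v) = 3 - 16*v (t(v) = 3 - (15*v + v) = 3 - 16*v)
O = -286 (O = (22*1)*(-13) = 22*(-13) = -286)
K(M, Q) = 3 - 16*M - 9*M*Q (K(M, Q) = (-9*M)*Q + (3 - 16*M) = -9*M*Q + (3 - 16*M) = 3 - 16*M - 9*M*Q)
√(373 + O) - K(109, -164) = √(373 - 286) - (3 - 16*109 - 9*109*(-164)) = √87 - (3 - 1744 + 160884) = √87 - 1*159143 = √87 - 159143 = -159143 + √87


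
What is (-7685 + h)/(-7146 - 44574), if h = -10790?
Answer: 3695/10344 ≈ 0.35721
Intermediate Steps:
(-7685 + h)/(-7146 - 44574) = (-7685 - 10790)/(-7146 - 44574) = -18475/(-51720) = -18475*(-1/51720) = 3695/10344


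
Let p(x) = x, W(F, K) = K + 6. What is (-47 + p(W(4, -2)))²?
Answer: 1849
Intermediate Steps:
W(F, K) = 6 + K
(-47 + p(W(4, -2)))² = (-47 + (6 - 2))² = (-47 + 4)² = (-43)² = 1849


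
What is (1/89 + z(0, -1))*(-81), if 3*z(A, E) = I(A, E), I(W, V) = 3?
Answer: -7290/89 ≈ -81.910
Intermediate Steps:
z(A, E) = 1 (z(A, E) = (⅓)*3 = 1)
(1/89 + z(0, -1))*(-81) = (1/89 + 1)*(-81) = (90/89)*(-81) = -7290/89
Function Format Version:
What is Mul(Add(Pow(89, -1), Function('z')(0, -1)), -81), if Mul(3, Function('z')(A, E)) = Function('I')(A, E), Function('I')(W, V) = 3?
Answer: Rational(-7290, 89) ≈ -81.910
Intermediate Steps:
Function('z')(A, E) = 1 (Function('z')(A, E) = Mul(Rational(1, 3), 3) = 1)
Mul(Add(Pow(89, -1), Function('z')(0, -1)), -81) = Mul(Add(Pow(89, -1), 1), -81) = Mul(Add(Rational(1, 89), 1), -81) = Mul(Rational(90, 89), -81) = Rational(-7290, 89)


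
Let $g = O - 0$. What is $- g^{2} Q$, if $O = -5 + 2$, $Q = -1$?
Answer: $9$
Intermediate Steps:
$O = -3$
$g = -3$ ($g = -3 - 0 = -3 + 0 = -3$)
$- g^{2} Q = - \left(-3\right)^{2} \left(-1\right) = \left(-1\right) 9 \left(-1\right) = \left(-9\right) \left(-1\right) = 9$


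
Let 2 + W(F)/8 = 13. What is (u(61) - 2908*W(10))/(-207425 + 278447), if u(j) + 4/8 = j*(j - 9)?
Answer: -505465/142044 ≈ -3.5585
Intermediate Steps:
u(j) = -1/2 + j*(-9 + j) (u(j) = -1/2 + j*(j - 9) = -1/2 + j*(-9 + j))
W(F) = 88 (W(F) = -16 + 8*13 = -16 + 104 = 88)
(u(61) - 2908*W(10))/(-207425 + 278447) = ((-1/2 + 61**2 - 9*61) - 2908*88)/(-207425 + 278447) = ((-1/2 + 3721 - 549) - 255904)/71022 = (6343/2 - 255904)*(1/71022) = -505465/2*1/71022 = -505465/142044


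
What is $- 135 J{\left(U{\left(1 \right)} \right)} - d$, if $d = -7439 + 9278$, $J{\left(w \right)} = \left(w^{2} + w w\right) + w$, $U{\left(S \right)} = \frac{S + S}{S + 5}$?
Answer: $-1914$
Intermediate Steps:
$U{\left(S \right)} = \frac{2 S}{5 + S}$
$J{\left(w \right)} = w + 2 w^{2}$ ($J{\left(w \right)} = \left(w^{2} + w^{2}\right) + w = 2 w^{2} + w = w + 2 w^{2}$)
$d = 1839$
$- 135 J{\left(U{\left(1 \right)} \right)} - d = - 135 \cdot 2 \cdot 1 \frac{1}{5 + 1} \left(1 + 2 \cdot 2 \cdot 1 \frac{1}{5 + 1}\right) - 1839 = - 135 \cdot 2 \cdot 1 \cdot \frac{1}{6} \left(1 + 2 \cdot 2 \cdot 1 \cdot \frac{1}{6}\right) - 1839 = - 135 \frac{1 + 2 \cdot \frac{1}{3}}{3} - 1839 = - 135 \frac{1 + \frac{2}{3}}{3} - 1839 = - 135 \cdot \frac{1}{3} \cdot \frac{5}{3} - 1839 = \left(-135\right) \frac{5}{9} - 1839 = -75 - 1839 = -1914$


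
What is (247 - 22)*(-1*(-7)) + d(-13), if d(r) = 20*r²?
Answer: 4955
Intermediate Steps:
(247 - 22)*(-1*(-7)) + d(-13) = (247 - 22)*(-1*(-7)) + 20*(-13)² = 225*7 + 20*169 = 1575 + 3380 = 4955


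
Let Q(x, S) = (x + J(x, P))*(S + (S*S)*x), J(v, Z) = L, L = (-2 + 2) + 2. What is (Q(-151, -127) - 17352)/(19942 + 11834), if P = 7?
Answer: 181443971/15888 ≈ 11420.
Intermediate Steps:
L = 2 (L = 0 + 2 = 2)
J(v, Z) = 2
Q(x, S) = (2 + x)*(S + x*S²) (Q(x, S) = (x + 2)*(S + (S*S)*x) = (2 + x)*(S + S²*x) = (2 + x)*(S + x*S²))
(Q(-151, -127) - 17352)/(19942 + 11834) = (-127*(2 - 151 - 127*(-151)² + 2*(-127)*(-151)) - 17352)/(19942 + 11834) = (-127*(2 - 151 - 127*22801 + 38354) - 17352)/31776 = (-127*(2 - 151 - 2895727 + 38354) - 17352)*(1/31776) = (-127*(-2857522) - 17352)*(1/31776) = (362905294 - 17352)*(1/31776) = 362887942*(1/31776) = 181443971/15888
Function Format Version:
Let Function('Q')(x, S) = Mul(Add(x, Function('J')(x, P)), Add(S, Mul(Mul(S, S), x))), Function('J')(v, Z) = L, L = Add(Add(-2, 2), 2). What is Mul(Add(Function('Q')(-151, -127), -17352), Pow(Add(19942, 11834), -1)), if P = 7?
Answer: Rational(181443971, 15888) ≈ 11420.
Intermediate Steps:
L = 2 (L = Add(0, 2) = 2)
Function('J')(v, Z) = 2
Function('Q')(x, S) = Mul(Add(2, x), Add(S, Mul(x, Pow(S, 2)))) (Function('Q')(x, S) = Mul(Add(x, 2), Add(S, Mul(Mul(S, S), x))) = Mul(Add(2, x), Add(S, Mul(Pow(S, 2), x))) = Mul(Add(2, x), Add(S, Mul(x, Pow(S, 2)))))
Mul(Add(Function('Q')(-151, -127), -17352), Pow(Add(19942, 11834), -1)) = Mul(Add(Mul(-127, Add(2, -151, Mul(-127, Pow(-151, 2)), Mul(2, -127, -151))), -17352), Pow(Add(19942, 11834), -1)) = Mul(Add(Mul(-127, Add(2, -151, Mul(-127, 22801), 38354)), -17352), Pow(31776, -1)) = Mul(Add(Mul(-127, Add(2, -151, -2895727, 38354)), -17352), Rational(1, 31776)) = Mul(Add(Mul(-127, -2857522), -17352), Rational(1, 31776)) = Mul(Add(362905294, -17352), Rational(1, 31776)) = Mul(362887942, Rational(1, 31776)) = Rational(181443971, 15888)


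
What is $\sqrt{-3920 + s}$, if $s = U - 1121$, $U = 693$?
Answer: $2 i \sqrt{1087} \approx 65.939 i$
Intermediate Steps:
$s = -428$ ($s = 693 - 1121 = -428$)
$\sqrt{-3920 + s} = \sqrt{-3920 - 428} = \sqrt{-4348} = 2 i \sqrt{1087}$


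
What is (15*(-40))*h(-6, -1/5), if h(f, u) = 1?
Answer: -600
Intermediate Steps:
(15*(-40))*h(-6, -1/5) = (15*(-40))*1 = -600*1 = -600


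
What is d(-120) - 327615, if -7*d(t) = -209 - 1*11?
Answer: -2293085/7 ≈ -3.2758e+5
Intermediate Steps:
d(t) = 220/7 (d(t) = -(-209 - 1*11)/7 = -(-209 - 11)/7 = -⅐*(-220) = 220/7)
d(-120) - 327615 = 220/7 - 327615 = -2293085/7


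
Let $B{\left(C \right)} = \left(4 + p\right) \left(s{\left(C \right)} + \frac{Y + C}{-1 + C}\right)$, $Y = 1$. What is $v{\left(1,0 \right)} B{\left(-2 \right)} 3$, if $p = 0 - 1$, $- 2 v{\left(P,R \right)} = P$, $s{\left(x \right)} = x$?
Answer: $\frac{15}{2} \approx 7.5$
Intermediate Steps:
$v{\left(P,R \right)} = - \frac{P}{2}$
$p = -1$ ($p = 0 - 1 = -1$)
$B{\left(C \right)} = 3 C + \frac{3 \left(1 + C\right)}{-1 + C}$ ($B{\left(C \right)} = \left(4 - 1\right) \left(C + \frac{1 + C}{-1 + C}\right) = 3 \left(C + \frac{1 + C}{-1 + C}\right) = 3 C + \frac{3 \left(1 + C\right)}{-1 + C}$)
$v{\left(1,0 \right)} B{\left(-2 \right)} 3 = \left(- \frac{1}{2}\right) 1 \frac{3 \left(1 + \left(-2\right)^{2}\right)}{-1 - 2} \cdot 3 = - \frac{3 \frac{1}{-3} \left(1 + 4\right)}{2} \cdot 3 = - \frac{3 \left(- \frac{1}{3}\right) 5}{2} \cdot 3 = \left(- \frac{1}{2}\right) \left(-5\right) 3 = \frac{5}{2} \cdot 3 = \frac{15}{2}$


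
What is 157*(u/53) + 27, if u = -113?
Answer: -16310/53 ≈ -307.74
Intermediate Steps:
157*(u/53) + 27 = 157*(-113/53) + 27 = -17741/53 + 27 = -16310/53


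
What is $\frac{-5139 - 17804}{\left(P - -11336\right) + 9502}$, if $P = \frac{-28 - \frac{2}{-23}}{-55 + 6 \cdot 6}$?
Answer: $- \frac{10026091}{9106848} \approx -1.1009$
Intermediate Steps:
$P = \frac{642}{437}$ ($P = \frac{-28 - - \frac{2}{23}}{-55 + 36} = \frac{-28 + \frac{2}{23}}{-19} = \left(- \frac{642}{23}\right) \left(- \frac{1}{19}\right) = \frac{642}{437} \approx 1.4691$)
$\frac{-5139 - 17804}{\left(P - -11336\right) + 9502} = \frac{-5139 - 17804}{\left(\frac{642}{437} - -11336\right) + 9502} = - \frac{22943}{\left(\frac{642}{437} + 11336\right) + 9502} = - \frac{22943}{\frac{4954474}{437} + 9502} = - \frac{22943}{\frac{9106848}{437}} = \left(-22943\right) \frac{437}{9106848} = - \frac{10026091}{9106848}$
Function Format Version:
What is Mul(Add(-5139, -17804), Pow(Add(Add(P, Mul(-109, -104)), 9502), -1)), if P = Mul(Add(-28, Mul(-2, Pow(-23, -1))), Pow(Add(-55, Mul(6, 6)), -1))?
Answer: Rational(-10026091, 9106848) ≈ -1.1009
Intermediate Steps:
P = Rational(642, 437) (P = Mul(Add(-28, Mul(-2, Rational(-1, 23))), Pow(Add(-55, 36), -1)) = Mul(Add(-28, Rational(2, 23)), Pow(-19, -1)) = Mul(Rational(-642, 23), Rational(-1, 19)) = Rational(642, 437) ≈ 1.4691)
Mul(Add(-5139, -17804), Pow(Add(Add(P, Mul(-109, -104)), 9502), -1)) = Mul(Add(-5139, -17804), Pow(Add(Add(Rational(642, 437), Mul(-109, -104)), 9502), -1)) = Mul(-22943, Pow(Add(Add(Rational(642, 437), 11336), 9502), -1)) = Mul(-22943, Pow(Add(Rational(4954474, 437), 9502), -1)) = Mul(-22943, Pow(Rational(9106848, 437), -1)) = Mul(-22943, Rational(437, 9106848)) = Rational(-10026091, 9106848)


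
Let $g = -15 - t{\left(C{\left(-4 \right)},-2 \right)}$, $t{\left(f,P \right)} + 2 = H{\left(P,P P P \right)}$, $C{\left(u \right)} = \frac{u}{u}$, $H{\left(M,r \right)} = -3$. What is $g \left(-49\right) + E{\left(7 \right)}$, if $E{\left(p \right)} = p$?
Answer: $497$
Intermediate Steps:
$C{\left(u \right)} = 1$
$t{\left(f,P \right)} = -5$ ($t{\left(f,P \right)} = -2 - 3 = -5$)
$g = -10$ ($g = -15 - -5 = -15 + 5 = -10$)
$g \left(-49\right) + E{\left(7 \right)} = \left(-10\right) \left(-49\right) + 7 = 490 + 7 = 497$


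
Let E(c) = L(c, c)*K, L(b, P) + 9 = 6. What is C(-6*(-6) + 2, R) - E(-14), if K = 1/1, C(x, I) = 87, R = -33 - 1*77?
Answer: 90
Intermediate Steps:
R = -110 (R = -33 - 77 = -110)
L(b, P) = -3 (L(b, P) = -9 + 6 = -3)
K = 1
E(c) = -3 (E(c) = -3*1 = -3)
C(-6*(-6) + 2, R) - E(-14) = 87 - 1*(-3) = 87 + 3 = 90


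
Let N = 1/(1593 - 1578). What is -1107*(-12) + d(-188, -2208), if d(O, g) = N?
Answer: 199261/15 ≈ 13284.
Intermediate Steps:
N = 1/15 ≈ 0.066667
d(O, g) = 1/15
-1107*(-12) + d(-188, -2208) = -1107*(-12) + 1/15 = 13284 + 1/15 = 199261/15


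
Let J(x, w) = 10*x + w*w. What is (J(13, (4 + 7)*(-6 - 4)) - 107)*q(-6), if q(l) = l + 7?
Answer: 12123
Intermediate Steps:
q(l) = 7 + l
J(x, w) = w² + 10*x (J(x, w) = 10*x + w² = w² + 10*x)
(J(13, (4 + 7)*(-6 - 4)) - 107)*q(-6) = ((((4 + 7)*(-6 - 4))² + 10*13) - 107)*(7 - 6) = (((11*(-10))² + 130) - 107)*1 = (((-110)² + 130) - 107)*1 = ((12100 + 130) - 107)*1 = (12230 - 107)*1 = 12123*1 = 12123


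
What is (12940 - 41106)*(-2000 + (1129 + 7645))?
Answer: -190796484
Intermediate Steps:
(12940 - 41106)*(-2000 + (1129 + 7645)) = -28166*(-2000 + 8774) = -28166*6774 = -190796484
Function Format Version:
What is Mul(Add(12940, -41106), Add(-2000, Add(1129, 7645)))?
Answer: -190796484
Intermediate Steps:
Mul(Add(12940, -41106), Add(-2000, Add(1129, 7645))) = Mul(-28166, Add(-2000, 8774)) = Mul(-28166, 6774) = -190796484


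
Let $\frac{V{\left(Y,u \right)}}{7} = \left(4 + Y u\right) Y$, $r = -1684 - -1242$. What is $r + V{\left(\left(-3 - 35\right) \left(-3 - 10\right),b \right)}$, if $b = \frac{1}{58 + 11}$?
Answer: $\frac{2632162}{69} \approx 38147.0$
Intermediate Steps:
$r = -442$ ($r = -1684 + 1242 = -442$)
$b = \frac{1}{69} \approx 0.014493$
$V{\left(Y,u \right)} = 7 Y \left(4 + Y u\right)$ ($V{\left(Y,u \right)} = 7 \left(4 + Y u\right) Y = 7 Y \left(4 + Y u\right)$)
$r + V{\left(\left(-3 - 35\right) \left(-3 - 10\right),b \right)} = -442 + 7 \left(-3 - 35\right) \left(-3 - 10\right) \left(4 + \left(-3 - 35\right) \left(-3 - 10\right) \frac{1}{69}\right) = -442 + 7 \left(\left(-38\right) \left(-13\right)\right) \left(4 + \left(-38\right) \left(-13\right) \frac{1}{69}\right) = -442 + 7 \cdot 494 \left(4 + 494 \cdot \frac{1}{69}\right) = -442 + 7 \cdot 494 \left(4 + \frac{494}{69}\right) = -442 + 7 \cdot 494 \cdot \frac{770}{69} = -442 + \frac{2662660}{69} = \frac{2632162}{69}$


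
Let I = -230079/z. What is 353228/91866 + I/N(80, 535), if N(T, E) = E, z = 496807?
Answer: 46931975032723/12208612223085 ≈ 3.8442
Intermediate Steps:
I = -230079/496807 ≈ -0.46312
353228/91866 + I/N(80, 535) = 353228/91866 - 230079/496807/535 = 353228*(1/91866) - 230079/496807*1/535 = 176614/45933 - 230079/265791745 = 46931975032723/12208612223085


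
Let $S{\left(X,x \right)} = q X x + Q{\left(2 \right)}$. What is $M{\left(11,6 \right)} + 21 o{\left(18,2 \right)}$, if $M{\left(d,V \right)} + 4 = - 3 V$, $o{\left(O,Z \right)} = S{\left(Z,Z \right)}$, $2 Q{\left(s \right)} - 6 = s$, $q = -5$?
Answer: $-358$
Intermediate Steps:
$Q{\left(s \right)} = 3 + \frac{s}{2}$
$S{\left(X,x \right)} = 4 - 5 X x$ ($S{\left(X,x \right)} = - 5 X x + \left(3 + \frac{1}{2} \cdot 2\right) = - 5 X x + \left(3 + 1\right) = - 5 X x + 4 = 4 - 5 X x$)
$o{\left(O,Z \right)} = 4 - 5 Z^{2}$ ($o{\left(O,Z \right)} = 4 - 5 Z Z = 4 - 5 Z^{2}$)
$M{\left(d,V \right)} = -4 - 3 V$
$M{\left(11,6 \right)} + 21 o{\left(18,2 \right)} = \left(-4 - 18\right) + 21 \left(4 - 5 \cdot 2^{2}\right) = \left(-4 - 18\right) + 21 \left(4 - 20\right) = -22 + 21 \left(4 - 20\right) = -22 + 21 \left(-16\right) = -22 - 336 = -358$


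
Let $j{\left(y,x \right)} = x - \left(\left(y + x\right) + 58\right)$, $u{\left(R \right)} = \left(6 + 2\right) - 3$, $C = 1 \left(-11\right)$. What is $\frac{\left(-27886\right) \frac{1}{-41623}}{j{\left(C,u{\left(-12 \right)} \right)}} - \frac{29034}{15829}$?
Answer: $- \frac{57240070048}{30965971949} \approx -1.8485$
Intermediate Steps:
$C = -11$
$u{\left(R \right)} = 5$ ($u{\left(R \right)} = 8 - 3 = 5$)
$j{\left(y,x \right)} = -58 - y$ ($j{\left(y,x \right)} = x - \left(\left(x + y\right) + 58\right) = x - \left(58 + x + y\right) = -58 - y$)
$\frac{\left(-27886\right) \frac{1}{-41623}}{j{\left(C,u{\left(-12 \right)} \right)}} - \frac{29034}{15829} = \frac{\left(-27886\right) \frac{1}{-41623}}{-58 - -11} - \frac{29034}{15829} = \frac{\left(-27886\right) \left(- \frac{1}{41623}\right)}{-58 + 11} - \frac{29034}{15829} = \frac{27886}{41623 \left(-47\right)} - \frac{29034}{15829} = \frac{27886}{41623} \left(- \frac{1}{47}\right) - \frac{29034}{15829} = - \frac{27886}{1956281} - \frac{29034}{15829} = - \frac{57240070048}{30965971949}$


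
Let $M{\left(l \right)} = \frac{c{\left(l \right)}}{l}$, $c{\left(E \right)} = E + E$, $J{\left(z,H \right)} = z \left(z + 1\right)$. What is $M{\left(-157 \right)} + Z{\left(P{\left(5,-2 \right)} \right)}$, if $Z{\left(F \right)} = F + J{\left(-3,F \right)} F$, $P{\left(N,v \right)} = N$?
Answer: $37$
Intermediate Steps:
$J{\left(z,H \right)} = z \left(1 + z\right)$
$c{\left(E \right)} = 2 E$
$Z{\left(F \right)} = 7 F$ ($Z{\left(F \right)} = F + - 3 \left(1 - 3\right) F = F + \left(-3\right) \left(-2\right) F = F + 6 F = 7 F$)
$M{\left(l \right)} = 2$ ($M{\left(l \right)} = \frac{2 l}{l} = 2$)
$M{\left(-157 \right)} + Z{\left(P{\left(5,-2 \right)} \right)} = 2 + 7 \cdot 5 = 2 + 35 = 37$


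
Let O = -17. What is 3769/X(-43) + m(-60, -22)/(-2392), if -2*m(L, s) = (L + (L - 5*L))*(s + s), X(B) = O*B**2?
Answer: -16686266/9398467 ≈ -1.7754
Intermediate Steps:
X(B) = -17*B**2
m(L, s) = 3*L*s (m(L, s) = -(L + (L - 5*L))*(s + s)/2 = -(L - 4*L)*2*s/2 = -(-3*L)*2*s/2 = -(-3)*L*s = 3*L*s)
3769/X(-43) + m(-60, -22)/(-2392) = 3769/((-17*(-43)**2)) + (3*(-60)*(-22))/(-2392) = 3769/((-17*1849)) + 3960*(-1/2392) = 3769/(-31433) - 495/299 = 3769*(-1/31433) - 495/299 = -3769/31433 - 495/299 = -16686266/9398467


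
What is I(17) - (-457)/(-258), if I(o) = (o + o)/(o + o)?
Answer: -199/258 ≈ -0.77132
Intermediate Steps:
I(o) = 1 (I(o) = (2*o)/((2*o)) = (2*o)*(1/(2*o)) = 1)
I(17) - (-457)/(-258) = 1 - (-457)/(-258) = 1 - (-457)*(-1)/258 = 1 - 1*457/258 = 1 - 457/258 = -199/258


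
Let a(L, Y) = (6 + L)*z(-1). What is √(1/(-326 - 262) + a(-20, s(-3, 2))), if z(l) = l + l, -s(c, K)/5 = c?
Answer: √49389/42 ≈ 5.2913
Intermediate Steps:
s(c, K) = -5*c
z(l) = 2*l
a(L, Y) = -12 - 2*L (a(L, Y) = (6 + L)*(2*(-1)) = (6 + L)*(-2) = -12 - 2*L)
√(1/(-326 - 262) + a(-20, s(-3, 2))) = √(1/(-326 - 262) + (-12 - 2*(-20))) = √(1/(-588) + (-12 + 40)) = √(-1/588 + 28) = √(16463/588) = √49389/42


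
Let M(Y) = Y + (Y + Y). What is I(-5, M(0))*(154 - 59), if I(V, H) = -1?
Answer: -95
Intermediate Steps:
M(Y) = 3*Y (M(Y) = Y + 2*Y = 3*Y)
I(-5, M(0))*(154 - 59) = -(154 - 59) = -1*95 = -95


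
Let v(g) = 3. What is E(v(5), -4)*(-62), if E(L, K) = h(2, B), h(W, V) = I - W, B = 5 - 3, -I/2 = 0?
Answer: 124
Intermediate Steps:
I = 0 (I = -2*0 = 0)
B = 2
h(W, V) = -W (h(W, V) = 0 - W = -W)
E(L, K) = -2 (E(L, K) = -1*2 = -2)
E(v(5), -4)*(-62) = -2*(-62) = 124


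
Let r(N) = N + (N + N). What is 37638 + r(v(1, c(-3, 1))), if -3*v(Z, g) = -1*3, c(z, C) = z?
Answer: 37641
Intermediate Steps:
v(Z, g) = 1 (v(Z, g) = -(-1)*3/3 = -⅓*(-3) = 1)
r(N) = 3*N (r(N) = N + 2*N = 3*N)
37638 + r(v(1, c(-3, 1))) = 37638 + 3*1 = 37638 + 3 = 37641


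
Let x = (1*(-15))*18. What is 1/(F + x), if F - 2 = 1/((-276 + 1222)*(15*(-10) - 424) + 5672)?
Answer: -537332/144004977 ≈ -0.0037313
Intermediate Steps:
F = 1074663/537332 (F = 2 + 1/((-276 + 1222)*(15*(-10) - 424) + 5672) = 2 + 1/(946*(-150 - 424) + 5672) = 2 + 1/(946*(-574) + 5672) = 2 + 1/(-543004 + 5672) = 2 + 1/(-537332) = 2 - 1/537332 = 1074663/537332 ≈ 2.0000)
x = -270 (x = -15*18 = -270)
1/(F + x) = 1/(1074663/537332 - 270) = 1/(-144004977/537332) = -537332/144004977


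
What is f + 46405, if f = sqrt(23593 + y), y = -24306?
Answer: 46405 + I*sqrt(713) ≈ 46405.0 + 26.702*I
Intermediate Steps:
f = I*sqrt(713) (f = sqrt(23593 - 24306) = sqrt(-713) = I*sqrt(713) ≈ 26.702*I)
f + 46405 = I*sqrt(713) + 46405 = 46405 + I*sqrt(713)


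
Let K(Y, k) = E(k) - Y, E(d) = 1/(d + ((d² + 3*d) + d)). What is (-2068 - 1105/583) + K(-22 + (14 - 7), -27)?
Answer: -64692163/31482 ≈ -2054.9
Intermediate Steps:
E(d) = 1/(d² + 5*d) (E(d) = 1/(d + (d² + 4*d)) = 1/(d² + 5*d))
K(Y, k) = -Y + 1/(k*(5 + k)) (K(Y, k) = 1/(k*(5 + k)) - Y = -Y + 1/(k*(5 + k)))
(-2068 - 1105/583) + K(-22 + (14 - 7), -27) = (-2068 - 1105/583) + (-(-22 + (14 - 7)) + 1/((-27)*(5 - 27))) = (-2068 - 1105*1/583) + (-(-22 + 7) - 1/27/(-22)) = (-2068 - 1105/583) + (-1*(-15) - 1/27*(-1/22)) = -1206749/583 + (15 + 1/594) = -1206749/583 + 8911/594 = -64692163/31482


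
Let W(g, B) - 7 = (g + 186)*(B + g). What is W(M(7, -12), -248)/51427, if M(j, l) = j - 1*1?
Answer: -46457/51427 ≈ -0.90336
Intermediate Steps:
M(j, l) = -1 + j (M(j, l) = j - 1 = -1 + j)
W(g, B) = 7 + (186 + g)*(B + g) (W(g, B) = 7 + (g + 186)*(B + g) = 7 + (186 + g)*(B + g))
W(M(7, -12), -248)/51427 = (7 + (-1 + 7)² + 186*(-248) + 186*(-1 + 7) - 248*(-1 + 7))/51427 = (7 + 6² - 46128 + 186*6 - 248*6)*(1/51427) = (7 + 36 - 46128 + 1116 - 1488)*(1/51427) = -46457*1/51427 = -46457/51427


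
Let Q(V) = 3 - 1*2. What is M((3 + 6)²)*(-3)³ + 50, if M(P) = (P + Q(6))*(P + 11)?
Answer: -203638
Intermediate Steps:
Q(V) = 1 (Q(V) = 3 - 2 = 1)
M(P) = (1 + P)*(11 + P) (M(P) = (P + 1)*(P + 11) = (1 + P)*(11 + P))
M((3 + 6)²)*(-3)³ + 50 = (11 + ((3 + 6)²)² + 12*(3 + 6)²)*(-3)³ + 50 = (11 + (9²)² + 12*9²)*(-27) + 50 = (11 + 81² + 12*81)*(-27) + 50 = (11 + 6561 + 972)*(-27) + 50 = 7544*(-27) + 50 = -203688 + 50 = -203638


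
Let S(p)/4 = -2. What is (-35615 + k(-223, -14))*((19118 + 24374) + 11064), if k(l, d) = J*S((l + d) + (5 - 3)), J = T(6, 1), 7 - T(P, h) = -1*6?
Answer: -1948685764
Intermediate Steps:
S(p) = -8 (S(p) = 4*(-2) = -8)
T(P, h) = 13 (T(P, h) = 7 - (-1)*6 = 7 - 1*(-6) = 7 + 6 = 13)
J = 13
k(l, d) = -104 (k(l, d) = 13*(-8) = -104)
(-35615 + k(-223, -14))*((19118 + 24374) + 11064) = (-35615 - 104)*((19118 + 24374) + 11064) = -35719*(43492 + 11064) = -35719*54556 = -1948685764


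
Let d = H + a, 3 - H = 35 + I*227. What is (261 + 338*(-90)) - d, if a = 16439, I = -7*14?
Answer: -68812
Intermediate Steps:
I = -98
H = 22214 (H = 3 - (35 - 98*227) = 3 - (35 - 22246) = 3 - 1*(-22211) = 3 + 22211 = 22214)
d = 38653 (d = 22214 + 16439 = 38653)
(261 + 338*(-90)) - d = (261 + 338*(-90)) - 1*38653 = (261 - 30420) - 38653 = -30159 - 38653 = -68812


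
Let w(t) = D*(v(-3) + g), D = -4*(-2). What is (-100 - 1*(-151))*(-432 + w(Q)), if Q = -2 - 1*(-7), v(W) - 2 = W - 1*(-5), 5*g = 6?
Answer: -99552/5 ≈ -19910.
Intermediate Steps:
g = 6/5 (g = (⅕)*6 = 6/5 ≈ 1.2000)
v(W) = 7 + W (v(W) = 2 + (W - 1*(-5)) = 2 + (W + 5) = 2 + (5 + W) = 7 + W)
D = 8 (D = -1*(-8) = 8)
Q = 5 (Q = -2 + 7 = 5)
w(t) = 208/5 (w(t) = 8*((7 - 3) + 6/5) = 8*(4 + 6/5) = 8*(26/5) = 208/5)
(-100 - 1*(-151))*(-432 + w(Q)) = (-100 - 1*(-151))*(-432 + 208/5) = (-100 + 151)*(-1952/5) = 51*(-1952/5) = -99552/5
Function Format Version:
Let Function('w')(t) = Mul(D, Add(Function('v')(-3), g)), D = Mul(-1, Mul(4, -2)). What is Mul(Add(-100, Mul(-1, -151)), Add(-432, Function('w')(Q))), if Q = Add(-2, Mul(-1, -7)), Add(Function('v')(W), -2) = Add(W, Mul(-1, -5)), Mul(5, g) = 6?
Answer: Rational(-99552, 5) ≈ -19910.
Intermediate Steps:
g = Rational(6, 5) (g = Mul(Rational(1, 5), 6) = Rational(6, 5) ≈ 1.2000)
Function('v')(W) = Add(7, W) (Function('v')(W) = Add(2, Add(W, Mul(-1, -5))) = Add(2, Add(W, 5)) = Add(2, Add(5, W)) = Add(7, W))
D = 8 (D = Mul(-1, -8) = 8)
Q = 5 (Q = Add(-2, 7) = 5)
Function('w')(t) = Rational(208, 5) (Function('w')(t) = Mul(8, Add(Add(7, -3), Rational(6, 5))) = Mul(8, Add(4, Rational(6, 5))) = Mul(8, Rational(26, 5)) = Rational(208, 5))
Mul(Add(-100, Mul(-1, -151)), Add(-432, Function('w')(Q))) = Mul(Add(-100, Mul(-1, -151)), Add(-432, Rational(208, 5))) = Mul(Add(-100, 151), Rational(-1952, 5)) = Mul(51, Rational(-1952, 5)) = Rational(-99552, 5)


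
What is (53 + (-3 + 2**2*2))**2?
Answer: 3364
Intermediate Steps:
(53 + (-3 + 2**2*2))**2 = (53 + (-3 + 4*2))**2 = (53 + (-3 + 8))**2 = (53 + 5)**2 = 58**2 = 3364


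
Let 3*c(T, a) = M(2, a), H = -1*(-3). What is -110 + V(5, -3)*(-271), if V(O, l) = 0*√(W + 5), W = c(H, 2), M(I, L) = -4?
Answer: -110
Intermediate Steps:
H = 3
c(T, a) = -4/3 (c(T, a) = (⅓)*(-4) = -4/3)
W = -4/3 ≈ -1.3333
V(O, l) = 0 (V(O, l) = 0*√(-4/3 + 5) = 0*√(11/3) = 0*(√33/3) = 0)
-110 + V(5, -3)*(-271) = -110 + 0*(-271) = -110 + 0 = -110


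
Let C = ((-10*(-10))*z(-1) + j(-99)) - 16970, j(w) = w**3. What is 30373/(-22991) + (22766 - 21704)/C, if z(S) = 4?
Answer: -29998588579/22689105179 ≈ -1.3222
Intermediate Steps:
C = -986869 (C = (-10*(-10)*4 + (-99)**3) - 16970 = (100*4 - 970299) - 16970 = (400 - 970299) - 16970 = -969899 - 16970 = -986869)
30373/(-22991) + (22766 - 21704)/C = 30373/(-22991) + (22766 - 21704)/(-986869) = 30373*(-1/22991) + 1062*(-1/986869) = -30373/22991 - 1062/986869 = -29998588579/22689105179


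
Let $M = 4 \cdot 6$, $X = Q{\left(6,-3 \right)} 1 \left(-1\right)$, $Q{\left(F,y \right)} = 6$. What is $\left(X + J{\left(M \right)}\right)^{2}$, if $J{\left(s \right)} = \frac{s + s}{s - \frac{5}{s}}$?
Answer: $\frac{5171076}{326041} \approx 15.86$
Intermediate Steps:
$X = -6$ ($X = 6 \cdot 1 \left(-1\right) = 6 \left(-1\right) = -6$)
$M = 24$
$J{\left(s \right)} = \frac{2 s}{s - \frac{5}{s}}$
$\left(X + J{\left(M \right)}\right)^{2} = \left(-6 + \frac{2 \cdot 24^{2}}{-5 + 24^{2}}\right)^{2} = \left(-6 + 2 \cdot 576 \frac{1}{-5 + 576}\right)^{2} = \left(-6 + 2 \cdot 576 \cdot \frac{1}{571}\right)^{2} = \left(-6 + \frac{1152}{571}\right)^{2} = \left(- \frac{2274}{571}\right)^{2} = \frac{5171076}{326041}$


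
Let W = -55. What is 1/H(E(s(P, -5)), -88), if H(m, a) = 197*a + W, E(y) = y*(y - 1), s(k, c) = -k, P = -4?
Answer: -1/17391 ≈ -5.7501e-5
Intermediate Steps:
E(y) = y*(-1 + y)
H(m, a) = -55 + 197*a (H(m, a) = 197*a - 55 = -55 + 197*a)
1/H(E(s(P, -5)), -88) = 1/(-55 + 197*(-88)) = 1/(-55 - 17336) = 1/(-17391) = -1/17391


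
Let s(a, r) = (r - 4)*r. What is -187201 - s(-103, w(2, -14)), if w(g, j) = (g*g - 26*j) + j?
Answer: -311101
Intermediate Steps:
w(g, j) = g² - 25*j (w(g, j) = (g² - 26*j) + j = g² - 25*j)
s(a, r) = r*(-4 + r) (s(a, r) = (-4 + r)*r = r*(-4 + r))
-187201 - s(-103, w(2, -14)) = -187201 - (2² - 25*(-14))*(-4 + (2² - 25*(-14))) = -187201 - (4 + 350)*(-4 + (4 + 350)) = -187201 - 354*(-4 + 354) = -187201 - 354*350 = -187201 - 1*123900 = -187201 - 123900 = -311101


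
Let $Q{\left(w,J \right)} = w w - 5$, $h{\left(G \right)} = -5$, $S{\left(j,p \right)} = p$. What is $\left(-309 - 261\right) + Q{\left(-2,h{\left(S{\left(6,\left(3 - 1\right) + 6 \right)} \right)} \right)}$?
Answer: $-571$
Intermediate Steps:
$Q{\left(w,J \right)} = -5 + w^{2}$ ($Q{\left(w,J \right)} = w^{2} - 5 = -5 + w^{2}$)
$\left(-309 - 261\right) + Q{\left(-2,h{\left(S{\left(6,\left(3 - 1\right) + 6 \right)} \right)} \right)} = \left(-309 - 261\right) - \left(5 - \left(-2\right)^{2}\right) = -570 + \left(-5 + 4\right) = -570 - 1 = -571$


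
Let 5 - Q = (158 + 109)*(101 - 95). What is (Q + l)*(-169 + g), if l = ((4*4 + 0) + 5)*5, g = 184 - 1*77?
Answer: 92504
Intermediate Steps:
g = 107 (g = 184 - 77 = 107)
l = 105 (l = ((16 + 0) + 5)*5 = (16 + 5)*5 = 21*5 = 105)
Q = -1597 (Q = 5 - (158 + 109)*(101 - 95) = 5 - 267*6 = 5 - 1*1602 = 5 - 1602 = -1597)
(Q + l)*(-169 + g) = (-1597 + 105)*(-169 + 107) = -1492*(-62) = 92504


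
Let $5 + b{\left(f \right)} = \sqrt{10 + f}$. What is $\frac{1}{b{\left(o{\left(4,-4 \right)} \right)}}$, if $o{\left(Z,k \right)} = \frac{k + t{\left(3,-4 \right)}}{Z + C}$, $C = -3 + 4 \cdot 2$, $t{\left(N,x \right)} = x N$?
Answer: $- \frac{45}{151} - \frac{3 \sqrt{74}}{151} \approx -0.46892$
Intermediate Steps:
$t{\left(N,x \right)} = N x$
$C = 5$ ($C = -3 + 8 = 5$)
$o{\left(Z,k \right)} = \frac{-12 + k}{5 + Z}$ ($o{\left(Z,k \right)} = \frac{k + 3 \left(-4\right)}{Z + 5} = \frac{k - 12}{5 + Z} = \frac{-12 + k}{5 + Z}$)
$b{\left(f \right)} = -5 + \sqrt{10 + f}$
$\frac{1}{b{\left(o{\left(4,-4 \right)} \right)}} = \frac{1}{-5 + \sqrt{10 + \frac{-12 - 4}{5 + 4}}} = \frac{1}{-5 + \sqrt{10 + \frac{1}{9} \left(-16\right)}} = \frac{1}{-5 + \sqrt{10 - \frac{16}{9}}} = \frac{1}{-5 + \sqrt{\frac{74}{9}}} = \frac{1}{-5 + \frac{\sqrt{74}}{3}}$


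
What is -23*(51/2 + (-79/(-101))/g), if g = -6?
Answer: -176801/303 ≈ -583.50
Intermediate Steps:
-23*(51/2 + (-79/(-101))/g) = -23*(51/2 - 79/(-101)/(-6)) = -23*(51*(½) - 79*(-1/101)*(-⅙)) = -23*(51/2 + (79/101)*(-⅙)) = -23*(51/2 - 79/606) = -23*7687/303 = -176801/303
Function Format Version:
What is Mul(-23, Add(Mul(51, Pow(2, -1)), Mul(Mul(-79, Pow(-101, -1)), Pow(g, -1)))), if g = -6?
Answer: Rational(-176801, 303) ≈ -583.50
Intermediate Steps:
Mul(-23, Add(Mul(51, Pow(2, -1)), Mul(Mul(-79, Pow(-101, -1)), Pow(g, -1)))) = Mul(-23, Add(Mul(51, Pow(2, -1)), Mul(Mul(-79, Pow(-101, -1)), Pow(-6, -1)))) = Mul(-23, Add(Mul(51, Rational(1, 2)), Mul(Mul(-79, Rational(-1, 101)), Rational(-1, 6)))) = Mul(-23, Add(Rational(51, 2), Mul(Rational(79, 101), Rational(-1, 6)))) = Mul(-23, Add(Rational(51, 2), Rational(-79, 606))) = Mul(-23, Rational(7687, 303)) = Rational(-176801, 303)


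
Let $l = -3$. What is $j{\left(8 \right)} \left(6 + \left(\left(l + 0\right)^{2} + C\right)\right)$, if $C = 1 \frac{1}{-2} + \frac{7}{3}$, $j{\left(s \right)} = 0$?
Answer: $0$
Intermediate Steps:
$C = \frac{11}{6}$ ($C = 1 \left(- \frac{1}{2}\right) + 7 \cdot \frac{1}{3} = - \frac{1}{2} + \frac{7}{3} = \frac{11}{6} \approx 1.8333$)
$j{\left(8 \right)} \left(6 + \left(\left(l + 0\right)^{2} + C\right)\right) = 0 \left(6 + \left(\left(-3 + 0\right)^{2} + \frac{11}{6}\right)\right) = 0 \left(6 + \left(\left(-3\right)^{2} + \frac{11}{6}\right)\right) = 0 \left(6 + \left(9 + \frac{11}{6}\right)\right) = 0 \left(6 + \frac{65}{6}\right) = 0 \cdot \frac{101}{6} = 0$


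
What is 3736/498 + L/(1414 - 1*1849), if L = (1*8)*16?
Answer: 260236/36105 ≈ 7.2078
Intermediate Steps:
L = 128 (L = 8*16 = 128)
3736/498 + L/(1414 - 1*1849) = 3736/498 + 128/(1414 - 1*1849) = 3736*(1/498) + 128/(1414 - 1849) = 1868/249 + 128/(-435) = 1868/249 + 128*(-1/435) = 1868/249 - 128/435 = 260236/36105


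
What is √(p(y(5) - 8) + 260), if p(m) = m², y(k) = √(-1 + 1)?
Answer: 18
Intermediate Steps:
y(k) = 0 (y(k) = √0 = 0)
√(p(y(5) - 8) + 260) = √((0 - 8)² + 260) = √((-8)² + 260) = √(64 + 260) = √324 = 18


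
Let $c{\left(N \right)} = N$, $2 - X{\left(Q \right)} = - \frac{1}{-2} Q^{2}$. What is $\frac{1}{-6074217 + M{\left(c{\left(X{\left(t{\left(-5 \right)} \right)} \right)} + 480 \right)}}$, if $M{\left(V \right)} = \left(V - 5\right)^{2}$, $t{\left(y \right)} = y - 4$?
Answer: $- \frac{4}{23534739} \approx -1.6996 \cdot 10^{-7}$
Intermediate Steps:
$t{\left(y \right)} = -4 + y$ ($t{\left(y \right)} = y - 4 = -4 + y$)
$X{\left(Q \right)} = 2 - \frac{Q^{2}}{2}$ ($X{\left(Q \right)} = 2 - - \frac{1}{-2} Q^{2} = 2 - \left(-1\right) \left(- \frac{1}{2}\right) Q^{2} = 2 - \frac{Q^{2}}{2}$)
$M{\left(V \right)} = \left(-5 + V\right)^{2}$
$\frac{1}{-6074217 + M{\left(c{\left(X{\left(t{\left(-5 \right)} \right)} \right)} + 480 \right)}} = \frac{1}{-6074217 + \left(-5 + \left(\left(2 - \frac{\left(-4 - 5\right)^{2}}{2}\right) + 480\right)\right)^{2}} = \frac{1}{-6074217 + \left(-5 + \left(\left(2 - \frac{\left(-9\right)^{2}}{2}\right) + 480\right)\right)^{2}} = \frac{1}{-6074217 + \left(-5 + \left(\left(2 - \frac{81}{2}\right) + 480\right)\right)^{2}} = \frac{1}{-6074217 + \left(-5 + \left(- \frac{77}{2} + 480\right)\right)^{2}} = \frac{1}{-6074217 + \left(-5 + \frac{883}{2}\right)^{2}} = \frac{1}{-6074217 + \left(\frac{873}{2}\right)^{2}} = \frac{1}{-6074217 + \frac{762129}{4}} = \frac{1}{- \frac{23534739}{4}} = - \frac{4}{23534739}$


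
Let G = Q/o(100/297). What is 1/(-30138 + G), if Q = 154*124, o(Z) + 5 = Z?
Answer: -1385/47412642 ≈ -2.9212e-5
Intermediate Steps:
o(Z) = -5 + Z
Q = 19096
G = -5671512/1385 (G = 19096/(-5 + 100/297) = 19096/(-1385/297) = 19096*(-297/1385) = -5671512/1385 ≈ -4095.0)
1/(-30138 + G) = 1/(-30138 - 5671512/1385) = 1/(-47412642/1385) = -1385/47412642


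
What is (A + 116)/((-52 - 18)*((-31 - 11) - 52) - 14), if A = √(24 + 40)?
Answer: 62/3283 ≈ 0.018885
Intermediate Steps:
A = 8 (A = √64 = 8)
(A + 116)/((-52 - 18)*((-31 - 11) - 52) - 14) = (8 + 116)/((-52 - 18)*((-31 - 11) - 52) - 14) = 124/(-70*(-42 - 52) - 14) = 124/(-70*(-94) - 14) = 124/(6580 - 14) = 124/6566 = (1/6566)*124 = 62/3283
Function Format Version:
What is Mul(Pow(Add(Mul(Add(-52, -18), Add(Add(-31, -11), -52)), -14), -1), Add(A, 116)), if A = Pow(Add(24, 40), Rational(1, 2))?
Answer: Rational(62, 3283) ≈ 0.018885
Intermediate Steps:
A = 8 (A = Pow(64, Rational(1, 2)) = 8)
Mul(Pow(Add(Mul(Add(-52, -18), Add(Add(-31, -11), -52)), -14), -1), Add(A, 116)) = Mul(Pow(Add(Mul(Add(-52, -18), Add(Add(-31, -11), -52)), -14), -1), Add(8, 116)) = Mul(Pow(Add(Mul(-70, Add(-42, -52)), -14), -1), 124) = Mul(Pow(Add(Mul(-70, -94), -14), -1), 124) = Mul(Pow(Add(6580, -14), -1), 124) = Mul(Pow(6566, -1), 124) = Mul(Rational(1, 6566), 124) = Rational(62, 3283)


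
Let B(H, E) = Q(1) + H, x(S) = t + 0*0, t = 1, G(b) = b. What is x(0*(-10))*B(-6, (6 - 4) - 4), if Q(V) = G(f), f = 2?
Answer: -4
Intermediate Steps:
Q(V) = 2
x(S) = 1 (x(S) = 1 + 0*0 = 1 + 0 = 1)
B(H, E) = 2 + H
x(0*(-10))*B(-6, (6 - 4) - 4) = 1*(2 - 6) = 1*(-4) = -4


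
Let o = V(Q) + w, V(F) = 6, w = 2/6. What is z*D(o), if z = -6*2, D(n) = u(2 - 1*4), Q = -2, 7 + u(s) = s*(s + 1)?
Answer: 60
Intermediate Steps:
u(s) = -7 + s*(1 + s) (u(s) = -7 + s*(s + 1) = -7 + s*(1 + s))
w = ⅓ (w = 2*(⅙) = ⅓ ≈ 0.33333)
o = 19/3 (o = 6 + ⅓ = 19/3 ≈ 6.3333)
D(n) = -5 (D(n) = -7 + (2 - 1*4) + (2 - 1*4)² = -7 + (2 - 4) + (2 - 4)² = -7 - 2 + (-2)² = -7 - 2 + 4 = -5)
z = -12
z*D(o) = -12*(-5) = 60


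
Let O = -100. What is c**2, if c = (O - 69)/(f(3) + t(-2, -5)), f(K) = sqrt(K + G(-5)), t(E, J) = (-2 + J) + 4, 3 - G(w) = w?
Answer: 28561/(3 - sqrt(11))**2 ≈ 2.8489e+5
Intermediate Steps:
G(w) = 3 - w
t(E, J) = 2 + J
f(K) = sqrt(8 + K) (f(K) = sqrt(K + (3 - 1*(-5))) = sqrt(K + (3 + 5)) = sqrt(K + 8) = sqrt(8 + K))
c = -169/(-3 + sqrt(11)) (c = (-100 - 69)/(sqrt(8 + 3) + (2 - 5)) = -169/(sqrt(11) - 3) = -169/(-3 + sqrt(11)) ≈ -533.75)
c**2 = (169/(3 - sqrt(11)))**2 = 28561/(3 - sqrt(11))**2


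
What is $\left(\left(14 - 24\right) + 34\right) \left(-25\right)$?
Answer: $-600$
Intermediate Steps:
$\left(\left(14 - 24\right) + 34\right) \left(-25\right) = \left(-10 + 34\right) \left(-25\right) = 24 \left(-25\right) = -600$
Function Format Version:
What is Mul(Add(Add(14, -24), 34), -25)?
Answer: -600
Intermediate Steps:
Mul(Add(Add(14, -24), 34), -25) = Mul(Add(-10, 34), -25) = Mul(24, -25) = -600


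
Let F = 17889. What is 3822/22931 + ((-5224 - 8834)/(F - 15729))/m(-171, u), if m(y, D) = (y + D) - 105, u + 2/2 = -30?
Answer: 158711591/844778040 ≈ 0.18787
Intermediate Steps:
u = -31 (u = -1 - 30 = -31)
m(y, D) = -105 + D + y (m(y, D) = (D + y) - 105 = -105 + D + y)
3822/22931 + ((-5224 - 8834)/(F - 15729))/m(-171, u) = 3822/22931 + ((-5224 - 8834)/(17889 - 15729))/(-105 - 31 - 171) = 3822*(1/22931) - 14058/2160/(-307) = 3822/22931 - 14058*1/2160*(-1/307) = 3822/22931 - 781/120*(-1/307) = 3822/22931 + 781/36840 = 158711591/844778040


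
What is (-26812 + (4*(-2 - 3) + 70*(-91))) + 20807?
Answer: -12395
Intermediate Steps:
(-26812 + (4*(-2 - 3) + 70*(-91))) + 20807 = (-26812 + (4*(-5) - 6370)) + 20807 = (-26812 + (-20 - 6370)) + 20807 = (-26812 - 6390) + 20807 = -33202 + 20807 = -12395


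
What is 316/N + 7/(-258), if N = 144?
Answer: 3355/1548 ≈ 2.1673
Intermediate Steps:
316/N + 7/(-258) = 316/144 + 7/(-258) = 316*(1/144) + 7*(-1/258) = 79/36 - 7/258 = 3355/1548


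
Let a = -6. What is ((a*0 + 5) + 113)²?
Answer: 13924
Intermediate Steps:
((a*0 + 5) + 113)² = ((-6*0 + 5) + 113)² = ((0 + 5) + 113)² = (5 + 113)² = 118² = 13924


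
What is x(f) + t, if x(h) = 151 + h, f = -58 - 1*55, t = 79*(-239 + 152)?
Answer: -6835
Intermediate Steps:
t = -6873 (t = 79*(-87) = -6873)
f = -113 (f = -58 - 55 = -113)
x(f) + t = (151 - 113) - 6873 = 38 - 6873 = -6835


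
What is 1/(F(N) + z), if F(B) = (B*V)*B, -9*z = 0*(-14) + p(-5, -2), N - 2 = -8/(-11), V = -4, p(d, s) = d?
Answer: -1089/31795 ≈ -0.034251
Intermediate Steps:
N = 30/11 (N = 2 - 8/(-11) = 2 - 8*(-1/11) = 2 + 8/11 = 30/11 ≈ 2.7273)
z = 5/9 (z = -(0*(-14) - 5)/9 = -(0 - 5)/9 = -⅑*(-5) = 5/9 ≈ 0.55556)
F(B) = -4*B² (F(B) = (B*(-4))*B = (-4*B)*B = -4*B²)
1/(F(N) + z) = 1/(-4*(30/11)² + 5/9) = 1/(-4*900/121 + 5/9) = 1/(-3600/121 + 5/9) = 1/(-31795/1089) = -1089/31795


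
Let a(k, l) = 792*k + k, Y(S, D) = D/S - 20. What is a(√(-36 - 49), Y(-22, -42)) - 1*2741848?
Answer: -2741848 + 793*I*√85 ≈ -2.7418e+6 + 7311.1*I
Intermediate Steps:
Y(S, D) = -20 + D/S (Y(S, D) = D/S - 20 = -20 + D/S)
a(k, l) = 793*k
a(√(-36 - 49), Y(-22, -42)) - 1*2741848 = 793*√(-36 - 49) - 1*2741848 = 793*√(-85) - 2741848 = 793*(I*√85) - 2741848 = 793*I*√85 - 2741848 = -2741848 + 793*I*√85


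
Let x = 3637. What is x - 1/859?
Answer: 3124182/859 ≈ 3637.0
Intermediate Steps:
x - 1/859 = 3637 - 1/859 = 3124182/859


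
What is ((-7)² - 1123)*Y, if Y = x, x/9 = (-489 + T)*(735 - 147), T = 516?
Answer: -153457416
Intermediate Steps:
x = 142884 (x = 9*((-489 + 516)*(735 - 147)) = 9*(27*588) = 9*15876 = 142884)
Y = 142884
((-7)² - 1123)*Y = ((-7)² - 1123)*142884 = (49 - 1123)*142884 = -1074*142884 = -153457416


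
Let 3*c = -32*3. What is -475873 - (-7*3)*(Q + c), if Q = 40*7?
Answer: -470665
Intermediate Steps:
Q = 280
c = -32 (c = (-32*3)/3 = (1/3)*(-96) = -32)
-475873 - (-7*3)*(Q + c) = -475873 - (-7*3)*(280 - 32) = -475873 - (-21)*248 = -475873 - 1*(-5208) = -475873 + 5208 = -470665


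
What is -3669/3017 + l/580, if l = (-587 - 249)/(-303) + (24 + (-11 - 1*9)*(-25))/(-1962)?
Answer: -21010142215/17337787866 ≈ -1.2118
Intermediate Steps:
l = 246910/99081 (l = -836*(-1/303) + (24 + (-11 - 9)*(-25))*(-1/1962) = 836/303 + (24 - 20*(-25))*(-1/1962) = 836/303 + (24 + 500)*(-1/1962) = 836/303 + 524*(-1/1962) = 836/303 - 262/981 = 246910/99081 ≈ 2.4920)
-3669/3017 + l/580 = -3669/3017 + (246910/99081)/580 = -3669*1/3017 + (246910/99081)*(1/580) = -3669/3017 + 24691/5746698 = -21010142215/17337787866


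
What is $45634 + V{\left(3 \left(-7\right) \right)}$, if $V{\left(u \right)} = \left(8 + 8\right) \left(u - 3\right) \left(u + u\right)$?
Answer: $61762$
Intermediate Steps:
$V{\left(u \right)} = 32 u \left(-3 + u\right)$ ($V{\left(u \right)} = 16 \left(-3 + u\right) 2 u = 16 \cdot 2 u \left(-3 + u\right) = 32 u \left(-3 + u\right)$)
$45634 + V{\left(3 \left(-7\right) \right)} = 45634 + 32 \cdot 3 \left(-7\right) \left(-3 + 3 \left(-7\right)\right) = 45634 + 32 \left(-21\right) \left(-3 - 21\right) = 45634 + 32 \left(-21\right) \left(-24\right) = 45634 + 16128 = 61762$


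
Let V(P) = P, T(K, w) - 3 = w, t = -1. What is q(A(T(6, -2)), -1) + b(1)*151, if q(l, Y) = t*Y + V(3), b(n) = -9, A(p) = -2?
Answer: -1355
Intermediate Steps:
T(K, w) = 3 + w
q(l, Y) = 3 - Y (q(l, Y) = -Y + 3 = 3 - Y)
q(A(T(6, -2)), -1) + b(1)*151 = (3 - 1*(-1)) - 9*151 = (3 + 1) - 1359 = 4 - 1359 = -1355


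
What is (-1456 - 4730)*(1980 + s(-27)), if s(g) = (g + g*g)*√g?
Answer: -12248280 - 13027716*I*√3 ≈ -1.2248e+7 - 2.2565e+7*I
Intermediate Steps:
s(g) = √g*(g + g²) (s(g) = (g + g²)*√g = √g*(g + g²))
(-1456 - 4730)*(1980 + s(-27)) = (-1456 - 4730)*(1980 + (-27)^(3/2)*(1 - 27)) = -6186*(1980 - 81*I*√3*(-26)) = -6186*(1980 + 2106*I*√3) = -12248280 - 13027716*I*√3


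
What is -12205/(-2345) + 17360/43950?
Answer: 11542379/2061255 ≈ 5.5997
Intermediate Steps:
-12205/(-2345) + 17360/43950 = -12205*(-1/2345) + 17360*(1/43950) = 2441/469 + 1736/4395 = 11542379/2061255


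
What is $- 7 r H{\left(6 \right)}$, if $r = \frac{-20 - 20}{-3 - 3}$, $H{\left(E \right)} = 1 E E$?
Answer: $-1680$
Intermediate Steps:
$H{\left(E \right)} = E^{2}$ ($H{\left(E \right)} = E E = E^{2}$)
$r = \frac{20}{3}$ ($r = \frac{-20 - 20}{-6} = \left(-40\right) \left(- \frac{1}{6}\right) = \frac{20}{3} \approx 6.6667$)
$- 7 r H{\left(6 \right)} = \left(-7\right) \frac{20}{3} \cdot 6^{2} = \left(- \frac{140}{3}\right) 36 = -1680$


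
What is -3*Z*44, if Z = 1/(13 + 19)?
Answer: -33/8 ≈ -4.1250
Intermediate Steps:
Z = 1/32 ≈ 0.031250
-3*Z*44 = -3*1/32*44 = -3/32*44 = -33/8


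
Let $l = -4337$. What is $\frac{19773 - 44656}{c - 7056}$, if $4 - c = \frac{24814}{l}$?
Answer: $\frac{107917571}{30559710} \approx 3.5314$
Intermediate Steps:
$c = \frac{42162}{4337}$ ($c = 4 - \frac{24814}{-4337} = 4 - 24814 \left(- \frac{1}{4337}\right) = 4 - - \frac{24814}{4337} = 4 + \frac{24814}{4337} = \frac{42162}{4337} \approx 9.7215$)
$\frac{19773 - 44656}{c - 7056} = \frac{19773 - 44656}{\frac{42162}{4337} - 7056} = - \frac{24883}{- \frac{30559710}{4337}} = \left(-24883\right) \left(- \frac{4337}{30559710}\right) = \frac{107917571}{30559710}$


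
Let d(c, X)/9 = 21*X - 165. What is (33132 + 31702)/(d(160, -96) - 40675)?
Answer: -32417/30152 ≈ -1.0751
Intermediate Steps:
d(c, X) = -1485 + 189*X (d(c, X) = 9*(21*X - 165) = 9*(-165 + 21*X) = -1485 + 189*X)
(33132 + 31702)/(d(160, -96) - 40675) = (33132 + 31702)/((-1485 + 189*(-96)) - 40675) = 64834/((-1485 - 18144) - 40675) = 64834/(-19629 - 40675) = 64834/(-60304) = 64834*(-1/60304) = -32417/30152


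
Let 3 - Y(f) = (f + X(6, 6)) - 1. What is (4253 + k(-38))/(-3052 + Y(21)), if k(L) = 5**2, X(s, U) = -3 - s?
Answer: -713/510 ≈ -1.3980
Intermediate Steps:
Y(f) = 13 - f (Y(f) = 3 - ((f + (-3 - 1*6)) - 1) = 3 - ((f + (-3 - 6)) - 1) = 3 - ((f - 9) - 1) = 3 - ((-9 + f) - 1) = 3 - (-10 + f) = 3 + (10 - f) = 13 - f)
k(L) = 25
(4253 + k(-38))/(-3052 + Y(21)) = (4253 + 25)/(-3052 + (13 - 1*21)) = 4278/(-3052 + (13 - 21)) = 4278/(-3052 - 8) = 4278/(-3060) = 4278*(-1/3060) = -713/510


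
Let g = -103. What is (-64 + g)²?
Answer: 27889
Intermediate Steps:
(-64 + g)² = (-64 - 103)² = (-167)² = 27889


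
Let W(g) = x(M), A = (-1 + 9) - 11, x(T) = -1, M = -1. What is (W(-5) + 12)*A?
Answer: -33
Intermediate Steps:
A = -3 (A = 8 - 11 = -3)
W(g) = -1
(W(-5) + 12)*A = (-1 + 12)*(-3) = 11*(-3) = -33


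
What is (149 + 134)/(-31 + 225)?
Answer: 283/194 ≈ 1.4588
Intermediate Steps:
(149 + 134)/(-31 + 225) = 283/194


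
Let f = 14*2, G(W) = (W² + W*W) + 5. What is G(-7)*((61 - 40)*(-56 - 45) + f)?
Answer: -215579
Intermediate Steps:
G(W) = 5 + 2*W² (G(W) = (W² + W²) + 5 = 2*W² + 5 = 5 + 2*W²)
f = 28
G(-7)*((61 - 40)*(-56 - 45) + f) = (5 + 2*(-7)²)*((61 - 40)*(-56 - 45) + 28) = (5 + 2*49)*(21*(-101) + 28) = (5 + 98)*(-2121 + 28) = 103*(-2093) = -215579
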